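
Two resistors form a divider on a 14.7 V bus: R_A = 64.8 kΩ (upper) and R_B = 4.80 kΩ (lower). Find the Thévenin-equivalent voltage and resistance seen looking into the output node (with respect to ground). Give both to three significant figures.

V_th is the open-circuit tap voltage: 14.7 × 4.80/(64.8 + 4.80) = 1.01 V.
With the supply zeroed, R_A and R_B appear in parallel from the tap: R_th = R_A‖R_B = (64.8 × 4.80)/69.60 = 4.47 kΩ.

V_th = 1.01 V, R_th = 4.47 kΩ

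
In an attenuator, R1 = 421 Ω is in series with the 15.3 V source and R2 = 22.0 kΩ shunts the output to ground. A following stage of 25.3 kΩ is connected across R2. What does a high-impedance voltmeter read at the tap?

The load sits in parallel with R2: R2‖R_L = (22000 × 25300) / (22000 + 25300) = 11770 Ω.
V_out = 15.3 × 11770 / (421 + 11770) = 15.3 × 11770/12190 = 14.8 V.

V_out ≈ 14.8 V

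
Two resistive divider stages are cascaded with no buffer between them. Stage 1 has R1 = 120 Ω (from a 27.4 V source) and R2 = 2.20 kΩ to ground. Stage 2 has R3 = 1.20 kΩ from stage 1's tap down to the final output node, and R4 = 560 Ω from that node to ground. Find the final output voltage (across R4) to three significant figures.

Stage 2 presents R3+R4 = 1760 Ω as a load on stage 1's tap.
Stage 1's lower leg becomes R2‖(R3+R4) = 977.8 Ω, so V_mid = 27.4 × 977.8/1098 = 24.40 V.
Stage 2 is itself unloaded: V_out = V_mid × R4/(R3+R4) = 24.40 × 560/1760 = 7.77 V.

V_out ≈ 7.77 V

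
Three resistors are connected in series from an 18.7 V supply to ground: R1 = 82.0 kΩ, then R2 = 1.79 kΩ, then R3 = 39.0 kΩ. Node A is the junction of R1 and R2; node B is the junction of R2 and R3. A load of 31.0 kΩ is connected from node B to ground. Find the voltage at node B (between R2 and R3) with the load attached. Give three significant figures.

V ≈ 3.20 V

At node B, R3 is in parallel with the load: R3‖R_L = 17.27 kΩ.
Below node A the resistance is R2 + (R3‖R_L) = 19.06 kΩ, so V_A = 18.7 × 19.06/101.1 = 3.527 V.
Then V_B = V_A × (R3‖R_L)/(R2 + R3‖R_L) = 3.527 × 17.27/19.06 = 3.20 V.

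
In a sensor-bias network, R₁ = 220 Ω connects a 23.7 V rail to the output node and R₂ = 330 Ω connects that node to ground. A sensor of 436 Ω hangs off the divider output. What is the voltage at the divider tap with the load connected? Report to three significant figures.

V_out ≈ 10.9 V

The load sits in parallel with R₂: R₂‖R_L = (330 × 436) / (330 + 436) = 187.8 Ω.
V_out = 23.7 × 187.8 / (220 + 187.8) = 23.7 × 187.8/407.8 = 10.9 V.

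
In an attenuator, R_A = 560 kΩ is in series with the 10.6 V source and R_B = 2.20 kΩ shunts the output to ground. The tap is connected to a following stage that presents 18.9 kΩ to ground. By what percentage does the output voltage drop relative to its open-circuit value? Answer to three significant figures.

10.4 %

The divider's output (Thévenin) resistance is R_A‖R_B = 2.191 kΩ.
Fractional drop under load = R_th/(R_th + R_L) = 2.191 / (2.191 + 18.9) = 0.1039.
So the output falls by 10.4 %.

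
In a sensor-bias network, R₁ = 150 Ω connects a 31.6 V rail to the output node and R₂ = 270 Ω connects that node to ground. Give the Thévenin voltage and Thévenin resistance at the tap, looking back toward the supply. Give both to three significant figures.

V_th is the open-circuit tap voltage: 31.6 × 270/(150 + 270) = 20.3 V.
With the supply zeroed, R₁ and R₂ appear in parallel from the tap: R_th = R₁‖R₂ = (150 × 270)/420.0 = 96.4 Ω.

V_th = 20.3 V, R_th = 96.4 Ω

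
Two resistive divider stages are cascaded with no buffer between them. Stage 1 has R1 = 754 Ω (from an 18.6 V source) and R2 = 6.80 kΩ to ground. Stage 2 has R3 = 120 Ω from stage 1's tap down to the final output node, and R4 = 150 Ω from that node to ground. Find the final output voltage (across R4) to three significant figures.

V_out ≈ 2.65 V

Stage 2 presents R3+R4 = 270.0 Ω as a load on stage 1's tap.
Stage 1's lower leg becomes R2‖(R3+R4) = 259.7 Ω, so V_mid = 18.6 × 259.7/1014 = 4.765 V.
Stage 2 is itself unloaded: V_out = V_mid × R4/(R3+R4) = 4.765 × 150/270.0 = 2.65 V.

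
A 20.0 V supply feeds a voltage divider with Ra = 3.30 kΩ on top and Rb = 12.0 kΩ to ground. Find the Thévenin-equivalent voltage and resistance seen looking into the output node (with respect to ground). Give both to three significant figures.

V_th is the open-circuit tap voltage: 20.0 × 12.0/(3.30 + 12.0) = 15.7 V.
With the supply zeroed, Ra and Rb appear in parallel from the tap: R_th = Ra‖Rb = (3.30 × 12.0)/15.30 = 2.59 kΩ.

V_th = 15.7 V, R_th = 2.59 kΩ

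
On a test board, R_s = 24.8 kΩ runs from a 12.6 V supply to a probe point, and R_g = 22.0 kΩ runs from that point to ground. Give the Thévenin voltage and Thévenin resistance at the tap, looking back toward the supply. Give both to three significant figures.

V_th = 5.92 V, R_th = 11.7 kΩ

V_th is the open-circuit tap voltage: 12.6 × 22.0/(24.8 + 22.0) = 5.92 V.
With the supply zeroed, R_s and R_g appear in parallel from the tap: R_th = R_s‖R_g = (24.8 × 22.0)/46.80 = 11.7 kΩ.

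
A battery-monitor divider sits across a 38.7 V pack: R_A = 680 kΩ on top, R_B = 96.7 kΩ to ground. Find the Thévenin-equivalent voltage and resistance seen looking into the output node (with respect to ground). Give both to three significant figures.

V_th is the open-circuit tap voltage: 38.7 × 96.7/(680 + 96.7) = 4.82 V.
With the supply zeroed, R_A and R_B appear in parallel from the tap: R_th = R_A‖R_B = (680 × 96.7)/776.7 = 84.7 kΩ.

V_th = 4.82 V, R_th = 84.7 kΩ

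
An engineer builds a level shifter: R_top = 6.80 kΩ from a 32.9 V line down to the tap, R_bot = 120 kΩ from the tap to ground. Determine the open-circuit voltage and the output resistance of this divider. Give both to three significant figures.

V_th is the open-circuit tap voltage: 32.9 × 120/(6.80 + 120) = 31.1 V.
With the supply zeroed, R_top and R_bot appear in parallel from the tap: R_th = R_top‖R_bot = (6.80 × 120)/126.8 = 6.44 kΩ.

V_th = 31.1 V, R_th = 6.44 kΩ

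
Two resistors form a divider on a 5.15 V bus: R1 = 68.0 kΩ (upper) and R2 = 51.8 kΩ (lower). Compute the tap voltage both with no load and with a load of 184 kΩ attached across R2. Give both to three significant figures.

Open-circuit: V = 5.15 × 51.8/(68.0 + 51.8) = 2.23 V.
With the load, R2 becomes R2‖R_L = 40.42 kΩ, so V = 5.15 × 40.42/108.4 = 1.92 V.

Unloaded: 2.23 V; loaded: 1.92 V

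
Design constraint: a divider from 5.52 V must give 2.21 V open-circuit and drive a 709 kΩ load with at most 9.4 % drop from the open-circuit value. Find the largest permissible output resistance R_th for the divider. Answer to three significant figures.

R_th ≤ 73.6 kΩ

Loading drop = R_th/(R_th + R_L) ≤ 0.0940, so R_th ≤ R_L · ε/(1−ε) = 709 kΩ × 0.0940/0.9060 = 73.6 kΩ.
(Any R1, R2 with R2/(R1+R2) = 0.400 and R1‖R2 ≤ 73.6 kΩ will meet the spec.)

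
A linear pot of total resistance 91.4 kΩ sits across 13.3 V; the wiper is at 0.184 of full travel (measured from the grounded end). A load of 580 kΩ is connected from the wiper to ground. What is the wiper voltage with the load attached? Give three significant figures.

V ≈ 2.39 V

The wiper splits the pot into (1−α)R = 74.58 kΩ above and αR = 16.82 kΩ below.
Lower section ‖ load = 16.34 kΩ.
V_wiper = 13.3 × 16.34/(74.58 + 16.34) = 2.39 V.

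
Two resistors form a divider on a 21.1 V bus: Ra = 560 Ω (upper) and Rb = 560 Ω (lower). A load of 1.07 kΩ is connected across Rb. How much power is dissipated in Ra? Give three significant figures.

Total resistance from the source is Ra + (Rb‖R_L) = 927.6 Ω, so I = 21.1/927.6 Ω = 22.75 mA.
P = I²·Ra = (22.75 mA)² × 560 Ω = 290 mW.

P ≈ 290 mW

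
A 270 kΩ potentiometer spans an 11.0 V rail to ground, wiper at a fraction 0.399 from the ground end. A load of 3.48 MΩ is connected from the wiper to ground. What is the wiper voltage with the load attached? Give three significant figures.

The wiper splits the pot into (1−α)R = 162.3 kΩ above and αR = 107.7 kΩ below.
Lower section ‖ load = 104.5 kΩ.
V_wiper = 11.0 × 104.5/(162.3 + 104.5) = 4.31 V.

V ≈ 4.31 V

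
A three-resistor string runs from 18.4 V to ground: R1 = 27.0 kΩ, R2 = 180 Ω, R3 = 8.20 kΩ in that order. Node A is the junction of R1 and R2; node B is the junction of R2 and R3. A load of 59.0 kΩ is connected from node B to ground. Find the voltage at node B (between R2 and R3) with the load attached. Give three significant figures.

V ≈ 3.85 V

At node B, R3 is in parallel with the load: R3‖R_L = 7199 Ω.
Below node A the resistance is R2 + (R3‖R_L) = 7379 Ω, so V_A = 18.4 × 7379/34380 = 3.949 V.
Then V_B = V_A × (R3‖R_L)/(R2 + R3‖R_L) = 3.949 × 7199/7379 = 3.85 V.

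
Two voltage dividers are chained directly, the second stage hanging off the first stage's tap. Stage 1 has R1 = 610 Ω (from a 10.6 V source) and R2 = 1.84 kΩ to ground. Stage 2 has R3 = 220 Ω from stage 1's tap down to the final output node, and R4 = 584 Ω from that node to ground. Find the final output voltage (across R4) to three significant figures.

V_out ≈ 3.68 V

Stage 2 presents R3+R4 = 804.0 Ω as a load on stage 1's tap.
Stage 1's lower leg becomes R2‖(R3+R4) = 559.5 Ω, so V_mid = 10.6 × 559.5/1170 = 5.071 V.
Stage 2 is itself unloaded: V_out = V_mid × R4/(R3+R4) = 5.071 × 584/804.0 = 3.68 V.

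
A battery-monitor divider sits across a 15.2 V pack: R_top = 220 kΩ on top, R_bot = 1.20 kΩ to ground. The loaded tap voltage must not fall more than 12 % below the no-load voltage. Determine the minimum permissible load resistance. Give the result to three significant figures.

R_L(min) ≈ 8.75 kΩ

Output resistance R_th = R_top‖R_bot = (220 × 1.20)/221.2 = 1.193 kΩ.
The fractional drop is R_th/(R_th + R_L); requiring this ≤ 0.120 gives R_L ≥ R_th(1/0.120 − 1) = 1.193 × 7.333 = 8.75 kΩ.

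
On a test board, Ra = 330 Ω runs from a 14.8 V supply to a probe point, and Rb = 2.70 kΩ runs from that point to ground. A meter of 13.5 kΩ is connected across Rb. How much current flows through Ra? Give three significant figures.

I ≈ 5.74 mA

Rb‖R_L = 2250 Ω, so the source sees Ra + Rb‖R_L = 2580 Ω.
I = 14.8 V / 2580 Ω = 5.74 mA.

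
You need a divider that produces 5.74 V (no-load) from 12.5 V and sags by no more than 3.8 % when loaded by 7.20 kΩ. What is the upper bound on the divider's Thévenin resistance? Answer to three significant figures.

Loading drop = R_th/(R_th + R_L) ≤ 0.0380, so R_th ≤ R_L · ε/(1−ε) = 7.20 kΩ × 0.0380/0.9620 = 284 Ω.
(Any R1, R2 with R2/(R1+R2) = 0.459 and R1‖R2 ≤ 284 Ω will meet the spec.)

R_th ≤ 284 Ω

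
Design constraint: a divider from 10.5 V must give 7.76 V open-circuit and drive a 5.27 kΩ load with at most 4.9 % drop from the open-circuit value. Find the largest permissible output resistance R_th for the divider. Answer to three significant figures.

R_th ≤ 272 Ω

Loading drop = R_th/(R_th + R_L) ≤ 0.0490, so R_th ≤ R_L · ε/(1−ε) = 5.27 kΩ × 0.0490/0.9510 = 272 Ω.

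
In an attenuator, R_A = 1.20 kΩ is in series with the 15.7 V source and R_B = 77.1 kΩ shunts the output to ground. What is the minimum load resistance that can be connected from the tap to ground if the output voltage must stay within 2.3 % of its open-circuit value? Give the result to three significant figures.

R_L(min) ≈ 50.2 kΩ

Output resistance R_th = R_A‖R_B = (1.20 × 77.1)/78.30 = 1.182 kΩ.
The fractional drop is R_th/(R_th + R_L); requiring this ≤ 0.0230 gives R_L ≥ R_th(1/0.0230 − 1) = 1.182 × 42.48 = 50.2 kΩ.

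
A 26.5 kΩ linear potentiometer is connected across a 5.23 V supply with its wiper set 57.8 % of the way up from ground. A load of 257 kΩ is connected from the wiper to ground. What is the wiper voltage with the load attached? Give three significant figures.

V ≈ 2.95 V

The wiper splits the pot into (1−α)R = 11.18 kΩ above and αR = 15.32 kΩ below.
Lower section ‖ load = 14.46 kΩ.
V_wiper = 5.23 × 14.46/(11.18 + 14.46) = 2.95 V.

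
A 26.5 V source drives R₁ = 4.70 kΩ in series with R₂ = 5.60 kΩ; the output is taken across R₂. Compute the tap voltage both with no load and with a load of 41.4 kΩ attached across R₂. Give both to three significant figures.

Unloaded: 14.4 V; loaded: 13.6 V

Open-circuit: V = 26.5 × 5.60/(4.70 + 5.60) = 14.4 V.
With the load, R₂ becomes R₂‖R_L = 4.933 kΩ, so V = 26.5 × 4.933/9.633 = 13.6 V.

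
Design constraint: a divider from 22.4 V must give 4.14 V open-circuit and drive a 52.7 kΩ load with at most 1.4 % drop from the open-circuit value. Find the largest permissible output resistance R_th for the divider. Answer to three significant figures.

Loading drop = R_th/(R_th + R_L) ≤ 0.0140, so R_th ≤ R_L · ε/(1−ε) = 52.7 kΩ × 0.0140/0.9860 = 748 Ω.

R_th ≤ 748 Ω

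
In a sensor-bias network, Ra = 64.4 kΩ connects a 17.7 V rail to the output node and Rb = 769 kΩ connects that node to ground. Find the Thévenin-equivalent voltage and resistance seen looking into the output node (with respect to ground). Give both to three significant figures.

V_th is the open-circuit tap voltage: 17.7 × 769/(64.4 + 769) = 16.3 V.
With the supply zeroed, Ra and Rb appear in parallel from the tap: R_th = Ra‖Rb = (64.4 × 769)/833.4 = 59.4 kΩ.

V_th = 16.3 V, R_th = 59.4 kΩ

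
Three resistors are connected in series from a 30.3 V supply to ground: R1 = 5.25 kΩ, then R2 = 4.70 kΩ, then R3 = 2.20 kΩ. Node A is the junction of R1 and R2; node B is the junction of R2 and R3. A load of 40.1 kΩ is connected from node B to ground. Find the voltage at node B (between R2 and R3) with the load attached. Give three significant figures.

V ≈ 5.25 V

At node B, R3 is in parallel with the load: R3‖R_L = 2.086 kΩ.
Below node A the resistance is R2 + (R3‖R_L) = 6.786 kΩ, so V_A = 30.3 × 6.786/12.04 = 17.08 V.
Then V_B = V_A × (R3‖R_L)/(R2 + R3‖R_L) = 17.08 × 2.086/6.786 = 5.25 V.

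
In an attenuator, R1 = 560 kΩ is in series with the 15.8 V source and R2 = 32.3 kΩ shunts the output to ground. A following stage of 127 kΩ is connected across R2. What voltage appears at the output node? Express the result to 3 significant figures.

V_out ≈ 0.695 V

The load sits in parallel with R2: R2‖R_L = (32.3 × 127) / (32.3 + 127) = 25.75 kΩ.
V_out = 15.8 × 25.75 / (560 + 25.75) = 15.8 × 25.75/585.8 = 0.695 V.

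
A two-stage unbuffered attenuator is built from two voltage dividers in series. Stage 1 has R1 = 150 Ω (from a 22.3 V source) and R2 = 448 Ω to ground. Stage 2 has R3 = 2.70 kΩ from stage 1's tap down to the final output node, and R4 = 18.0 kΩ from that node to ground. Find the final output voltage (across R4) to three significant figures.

V_out ≈ 14.4 V

Stage 2 presents R3+R4 = 20700 Ω as a load on stage 1's tap.
Stage 1's lower leg becomes R2‖(R3+R4) = 438.5 Ω, so V_mid = 22.3 × 438.5/588.5 = 16.62 V.
Stage 2 is itself unloaded: V_out = V_mid × R4/(R3+R4) = 16.62 × 18000/20700 = 14.4 V.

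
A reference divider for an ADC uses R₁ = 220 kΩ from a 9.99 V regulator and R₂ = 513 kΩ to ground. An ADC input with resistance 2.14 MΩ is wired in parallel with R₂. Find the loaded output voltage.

V_out ≈ 6.52 V

The load sits in parallel with R₂: R₂‖R_L = (513 × 2140) / (513 + 2140) = 413.8 kΩ.
V_out = 9.99 × 413.8 / (220 + 413.8) = 9.99 × 413.8/633.8 = 6.52 V.
(Unloaded it would have been 6.99 V.)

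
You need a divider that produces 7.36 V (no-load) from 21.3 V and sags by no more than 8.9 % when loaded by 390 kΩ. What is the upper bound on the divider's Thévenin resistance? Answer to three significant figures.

R_th ≤ 38.1 kΩ

Loading drop = R_th/(R_th + R_L) ≤ 0.0890, so R_th ≤ R_L · ε/(1−ε) = 390 kΩ × 0.0890/0.9110 = 38.1 kΩ.
(Any R1, R2 with R2/(R1+R2) = 0.346 and R1‖R2 ≤ 38.1 kΩ will meet the spec.)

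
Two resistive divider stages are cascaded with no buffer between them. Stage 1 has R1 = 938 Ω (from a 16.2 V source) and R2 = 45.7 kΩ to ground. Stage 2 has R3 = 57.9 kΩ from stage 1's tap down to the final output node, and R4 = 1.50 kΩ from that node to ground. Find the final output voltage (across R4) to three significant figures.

V_out ≈ 0.395 V

Stage 2 presents R3+R4 = 59400 Ω as a load on stage 1's tap.
Stage 1's lower leg becomes R2‖(R3+R4) = 25830 Ω, so V_mid = 16.2 × 25830/26770 = 15.63 V.
Stage 2 is itself unloaded: V_out = V_mid × R4/(R3+R4) = 15.63 × 1500/59400 = 0.395 V.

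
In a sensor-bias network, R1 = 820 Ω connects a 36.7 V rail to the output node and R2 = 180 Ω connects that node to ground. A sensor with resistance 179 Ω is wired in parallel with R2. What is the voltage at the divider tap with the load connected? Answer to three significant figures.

V_out ≈ 3.62 V

The load sits in parallel with R2: R2‖R_L = (180 × 179) / (180 + 179) = 89.75 Ω.
V_out = 36.7 × 89.75 / (820 + 89.75) = 36.7 × 89.75/909.7 = 3.62 V.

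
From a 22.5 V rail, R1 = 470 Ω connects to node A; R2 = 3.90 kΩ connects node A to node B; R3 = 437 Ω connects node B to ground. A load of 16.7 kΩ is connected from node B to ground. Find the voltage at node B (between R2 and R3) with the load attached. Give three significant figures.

V ≈ 2.00 V

At node B, R3 is in parallel with the load: R3‖R_L = 425.9 Ω.
Below node A the resistance is R2 + (R3‖R_L) = 4326 Ω, so V_A = 22.5 × 4326/4796 = 20.29 V.
Then V_B = V_A × (R3‖R_L)/(R2 + R3‖R_L) = 20.29 × 425.9/4326 = 2.00 V.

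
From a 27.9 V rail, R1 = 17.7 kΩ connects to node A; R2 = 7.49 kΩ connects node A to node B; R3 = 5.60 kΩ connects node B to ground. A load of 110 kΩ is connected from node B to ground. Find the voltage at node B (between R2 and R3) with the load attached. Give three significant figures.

V ≈ 4.87 V

At node B, R3 is in parallel with the load: R3‖R_L = 5.329 kΩ.
Below node A the resistance is R2 + (R3‖R_L) = 12.82 kΩ, so V_A = 27.9 × 12.82/30.52 = 11.72 V.
Then V_B = V_A × (R3‖R_L)/(R2 + R3‖R_L) = 11.72 × 5.329/12.82 = 4.87 V.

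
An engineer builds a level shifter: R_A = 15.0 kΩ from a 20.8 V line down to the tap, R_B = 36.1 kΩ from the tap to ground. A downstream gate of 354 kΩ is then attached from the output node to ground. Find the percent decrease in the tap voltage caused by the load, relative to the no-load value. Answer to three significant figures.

The divider's output (Thévenin) resistance is R_A‖R_B = 10.60 kΩ.
Fractional drop under load = R_th/(R_th + R_L) = 10.60 / (10.60 + 354) = 0.02906.
So the output falls by 2.91 %.

2.91 %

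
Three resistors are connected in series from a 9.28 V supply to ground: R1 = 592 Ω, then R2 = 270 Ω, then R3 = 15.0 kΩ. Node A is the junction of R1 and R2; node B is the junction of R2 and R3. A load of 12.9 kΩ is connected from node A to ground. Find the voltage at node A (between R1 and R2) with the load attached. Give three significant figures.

Below node A the series string R2+R3 = 15270 Ω sits in parallel with the 12900 Ω load: 6993 Ω.
V_A = 9.28 × 6993/(592 + 6993) = 8.56 V.

V ≈ 8.56 V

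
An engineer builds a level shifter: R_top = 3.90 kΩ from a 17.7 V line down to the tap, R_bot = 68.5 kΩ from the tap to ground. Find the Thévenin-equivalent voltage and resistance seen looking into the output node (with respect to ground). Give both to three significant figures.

V_th is the open-circuit tap voltage: 17.7 × 68.5/(3.90 + 68.5) = 16.7 V.
With the supply zeroed, R_top and R_bot appear in parallel from the tap: R_th = R_top‖R_bot = (3.90 × 68.5)/72.40 = 3.69 kΩ.

V_th = 16.7 V, R_th = 3.69 kΩ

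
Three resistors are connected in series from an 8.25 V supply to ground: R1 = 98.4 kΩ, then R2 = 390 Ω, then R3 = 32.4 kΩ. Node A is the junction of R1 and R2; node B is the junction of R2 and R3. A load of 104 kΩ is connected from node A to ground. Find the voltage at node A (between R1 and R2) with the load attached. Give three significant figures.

V ≈ 1.67 V

Below node A the series string R2+R3 = 32790 Ω sits in parallel with the 104000 Ω load: 24930 Ω.
V_A = 8.25 × 24930/(98400 + 24930) = 1.67 V.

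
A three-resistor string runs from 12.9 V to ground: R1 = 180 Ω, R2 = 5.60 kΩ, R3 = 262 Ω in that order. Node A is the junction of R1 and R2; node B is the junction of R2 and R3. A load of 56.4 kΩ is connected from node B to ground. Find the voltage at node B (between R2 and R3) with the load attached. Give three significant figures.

V ≈ 0.557 V

At node B, R3 is in parallel with the load: R3‖R_L = 260.8 Ω.
Below node A the resistance is R2 + (R3‖R_L) = 5861 Ω, so V_A = 12.9 × 5861/6041 = 12.52 V.
Then V_B = V_A × (R3‖R_L)/(R2 + R3‖R_L) = 12.52 × 260.8/5861 = 0.557 V.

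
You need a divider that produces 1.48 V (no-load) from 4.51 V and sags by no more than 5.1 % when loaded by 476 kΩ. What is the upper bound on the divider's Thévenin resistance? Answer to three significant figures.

R_th ≤ 25.6 kΩ

Loading drop = R_th/(R_th + R_L) ≤ 0.0510, so R_th ≤ R_L · ε/(1−ε) = 476 kΩ × 0.0510/0.9490 = 25.6 kΩ.
(Any R1, R2 with R2/(R1+R2) = 0.328 and R1‖R2 ≤ 25.6 kΩ will meet the spec.)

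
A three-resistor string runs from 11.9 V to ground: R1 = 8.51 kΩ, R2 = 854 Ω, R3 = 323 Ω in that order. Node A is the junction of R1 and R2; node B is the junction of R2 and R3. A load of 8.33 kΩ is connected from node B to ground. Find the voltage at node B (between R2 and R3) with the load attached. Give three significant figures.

At node B, R3 is in parallel with the load: R3‖R_L = 310.9 Ω.
Below node A the resistance is R2 + (R3‖R_L) = 1165 Ω, so V_A = 11.9 × 1165/9675 = 1.433 V.
Then V_B = V_A × (R3‖R_L)/(R2 + R3‖R_L) = 1.433 × 310.9/1165 = 0.382 V.

V ≈ 0.382 V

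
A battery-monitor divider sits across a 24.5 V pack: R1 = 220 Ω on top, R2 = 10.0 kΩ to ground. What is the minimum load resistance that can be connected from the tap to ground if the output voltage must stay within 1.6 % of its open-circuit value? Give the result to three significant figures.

R_L(min) ≈ 13.2 kΩ

Output resistance R_th = R1‖R2 = (220 × 10000)/10220 = 215.3 Ω.
The fractional drop is R_th/(R_th + R_L); requiring this ≤ 0.0160 gives R_L ≥ R_th(1/0.0160 − 1) = 215.3 × 61.50 = 13.2 kΩ.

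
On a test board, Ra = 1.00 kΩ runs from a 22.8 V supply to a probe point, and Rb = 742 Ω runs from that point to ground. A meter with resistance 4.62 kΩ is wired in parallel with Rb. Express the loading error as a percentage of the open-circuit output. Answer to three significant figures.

8.44 %

Unloaded V = 22.8 × 742/1742 = 9.7116 V.
Loaded: Rb‖R_L = 639.3 Ω, giving V = 22.8 × 639.3/1639 = 8.8918 V.
Drop = (9.7116 − 8.8918) / 9.7116 = 8.44 %.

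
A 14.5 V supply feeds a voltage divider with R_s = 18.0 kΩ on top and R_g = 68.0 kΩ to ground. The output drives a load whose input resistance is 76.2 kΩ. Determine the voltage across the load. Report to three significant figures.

The load sits in parallel with R_g: R_g‖R_L = (68.0 × 76.2) / (68.0 + 76.2) = 35.93 kΩ.
V_out = 14.5 × 35.93 / (18.0 + 35.93) = 14.5 × 35.93/53.93 = 9.66 V.

V_out ≈ 9.66 V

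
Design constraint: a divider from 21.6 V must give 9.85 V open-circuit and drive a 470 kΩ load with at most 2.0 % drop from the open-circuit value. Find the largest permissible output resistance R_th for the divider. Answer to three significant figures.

Loading drop = R_th/(R_th + R_L) ≤ 0.0200, so R_th ≤ R_L · ε/(1−ε) = 470 kΩ × 0.0200/0.9800 = 9.59 kΩ.

R_th ≤ 9.59 kΩ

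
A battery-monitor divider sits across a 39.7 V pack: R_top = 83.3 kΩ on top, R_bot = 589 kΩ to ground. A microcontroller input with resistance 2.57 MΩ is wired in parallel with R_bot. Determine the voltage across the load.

The load sits in parallel with R_bot: R_bot‖R_L = (589 × 2570) / (589 + 2570) = 479.2 kΩ.
V_out = 39.7 × 479.2 / (83.3 + 479.2) = 39.7 × 479.2/562.5 = 33.8 V.
(Unloaded it would have been 34.8 V.)

V_out ≈ 33.8 V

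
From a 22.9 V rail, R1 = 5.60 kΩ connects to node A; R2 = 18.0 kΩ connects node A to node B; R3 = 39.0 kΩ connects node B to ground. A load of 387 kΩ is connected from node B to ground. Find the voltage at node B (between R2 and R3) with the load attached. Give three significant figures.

At node B, R3 is in parallel with the load: R3‖R_L = 35.43 kΩ.
Below node A the resistance is R2 + (R3‖R_L) = 53.43 kΩ, so V_A = 22.9 × 53.43/59.03 = 20.73 V.
Then V_B = V_A × (R3‖R_L)/(R2 + R3‖R_L) = 20.73 × 35.43/53.43 = 13.7 V.

V ≈ 13.7 V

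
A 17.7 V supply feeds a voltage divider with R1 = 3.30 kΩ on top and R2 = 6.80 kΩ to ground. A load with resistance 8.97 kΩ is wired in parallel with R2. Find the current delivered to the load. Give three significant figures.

I_L ≈ 1.06 mA

R2‖R_L = 3.868 kΩ; V_out = 17.7 × 3.868/7.168 = 9.551 V.
I_L = V_out / R_L = 9.551 / 8.97 kΩ = 1.06 mA.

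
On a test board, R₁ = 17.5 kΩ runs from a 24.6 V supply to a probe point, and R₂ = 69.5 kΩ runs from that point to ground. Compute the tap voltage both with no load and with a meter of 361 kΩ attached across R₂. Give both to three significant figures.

Open-circuit: V = 24.6 × 69.5/(17.5 + 69.5) = 19.7 V.
With the load, R₂ becomes R₂‖R_L = 58.28 kΩ, so V = 24.6 × 58.28/75.78 = 18.9 V.

Unloaded: 19.7 V; loaded: 18.9 V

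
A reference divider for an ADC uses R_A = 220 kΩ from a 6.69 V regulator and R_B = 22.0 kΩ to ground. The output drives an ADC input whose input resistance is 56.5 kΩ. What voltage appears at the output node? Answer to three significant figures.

V_out ≈ 0.449 V

The load sits in parallel with R_B: R_B‖R_L = (22.0 × 56.5) / (22.0 + 56.5) = 15.83 kΩ.
V_out = 6.69 × 15.83 / (220 + 15.83) = 6.69 × 15.83/235.8 = 0.449 V.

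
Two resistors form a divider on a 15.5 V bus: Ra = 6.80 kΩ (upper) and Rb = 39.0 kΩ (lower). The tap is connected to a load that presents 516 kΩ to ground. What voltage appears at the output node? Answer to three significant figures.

The load sits in parallel with Rb: Rb‖R_L = (39.0 × 516) / (39.0 + 516) = 36.26 kΩ.
V_out = 15.5 × 36.26 / (6.80 + 36.26) = 15.5 × 36.26/43.06 = 13.1 V.

V_out ≈ 13.1 V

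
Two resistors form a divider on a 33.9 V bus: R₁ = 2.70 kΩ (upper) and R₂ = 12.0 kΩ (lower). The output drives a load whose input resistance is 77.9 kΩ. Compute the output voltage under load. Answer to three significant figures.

The load sits in parallel with R₂: R₂‖R_L = (12.0 × 77.9) / (12.0 + 77.9) = 10.40 kΩ.
V_out = 33.9 × 10.40 / (2.70 + 10.40) = 33.9 × 10.40/13.10 = 26.9 V.
(Unloaded it would have been 27.7 V.)

V_out ≈ 26.9 V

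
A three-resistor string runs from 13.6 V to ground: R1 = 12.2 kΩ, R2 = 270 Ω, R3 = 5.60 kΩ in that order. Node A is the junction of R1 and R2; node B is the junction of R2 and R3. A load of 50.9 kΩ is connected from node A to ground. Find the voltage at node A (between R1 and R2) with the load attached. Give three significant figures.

Below node A the series string R2+R3 = 5870 Ω sits in parallel with the 50900 Ω load: 5263 Ω.
V_A = 13.6 × 5263/(12200 + 5263) = 4.10 V.

V ≈ 4.10 V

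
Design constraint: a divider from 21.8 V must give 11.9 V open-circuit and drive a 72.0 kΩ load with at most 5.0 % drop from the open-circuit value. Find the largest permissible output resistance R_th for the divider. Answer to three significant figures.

Loading drop = R_th/(R_th + R_L) ≤ 0.0500, so R_th ≤ R_L · ε/(1−ε) = 72.0 kΩ × 0.0500/0.9500 = 3.79 kΩ.

R_th ≤ 3.79 kΩ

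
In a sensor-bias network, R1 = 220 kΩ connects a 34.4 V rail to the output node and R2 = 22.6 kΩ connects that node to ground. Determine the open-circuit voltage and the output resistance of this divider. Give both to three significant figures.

V_th = 3.20 V, R_th = 20.5 kΩ

V_th is the open-circuit tap voltage: 34.4 × 22.6/(220 + 22.6) = 3.20 V.
With the supply zeroed, R1 and R2 appear in parallel from the tap: R_th = R1‖R2 = (220 × 22.6)/242.6 = 20.5 kΩ.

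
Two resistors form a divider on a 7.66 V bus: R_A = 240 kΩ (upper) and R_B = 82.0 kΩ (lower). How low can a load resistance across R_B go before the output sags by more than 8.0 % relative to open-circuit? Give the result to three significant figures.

R_L(min) ≈ 703 kΩ

Output resistance R_th = R_A‖R_B = (240 × 82.0)/322.0 = 61.12 kΩ.
The fractional drop is R_th/(R_th + R_L); requiring this ≤ 0.0800 gives R_L ≥ R_th(1/0.0800 − 1) = 61.12 × 11.50 = 703 kΩ.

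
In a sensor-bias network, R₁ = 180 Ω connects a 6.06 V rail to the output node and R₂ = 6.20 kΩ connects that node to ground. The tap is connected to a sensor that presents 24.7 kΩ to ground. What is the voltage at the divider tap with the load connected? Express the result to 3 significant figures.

The load sits in parallel with R₂: R₂‖R_L = (6200 × 24700) / (6200 + 24700) = 4956 Ω.
V_out = 6.06 × 4956 / (180 + 4956) = 6.06 × 4956/5136 = 5.85 V.
(Unloaded it would have been 5.89 V.)

V_out ≈ 5.85 V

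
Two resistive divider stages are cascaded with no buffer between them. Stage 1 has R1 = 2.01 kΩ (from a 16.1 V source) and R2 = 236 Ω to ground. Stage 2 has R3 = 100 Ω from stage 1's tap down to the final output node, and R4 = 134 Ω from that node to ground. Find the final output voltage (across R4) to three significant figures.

V_out ≈ 0.509 V

Stage 2 presents R3+R4 = 234.0 Ω as a load on stage 1's tap.
Stage 1's lower leg becomes R2‖(R3+R4) = 117.5 Ω, so V_mid = 16.1 × 117.5/2127 = 0.8892 V.
Stage 2 is itself unloaded: V_out = V_mid × R4/(R3+R4) = 0.8892 × 134/234.0 = 0.509 V.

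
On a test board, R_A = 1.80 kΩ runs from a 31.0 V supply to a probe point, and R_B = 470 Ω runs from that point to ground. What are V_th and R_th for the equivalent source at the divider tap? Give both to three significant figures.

V_th = 6.42 V, R_th = 373 Ω

V_th is the open-circuit tap voltage: 31.0 × 470/(1800 + 470) = 6.42 V.
With the supply zeroed, R_A and R_B appear in parallel from the tap: R_th = R_A‖R_B = (1800 × 470)/2270 = 373 Ω.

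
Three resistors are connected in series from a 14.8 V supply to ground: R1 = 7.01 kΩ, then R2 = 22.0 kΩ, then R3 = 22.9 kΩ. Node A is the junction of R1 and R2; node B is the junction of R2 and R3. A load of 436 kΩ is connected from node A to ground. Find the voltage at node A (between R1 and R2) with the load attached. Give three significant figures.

Below node A the series string R2+R3 = 44.90 kΩ sits in parallel with the 436 kΩ load: 40.71 kΩ.
V_A = 14.8 × 40.71/(7.01 + 40.71) = 12.6 V.

V ≈ 12.6 V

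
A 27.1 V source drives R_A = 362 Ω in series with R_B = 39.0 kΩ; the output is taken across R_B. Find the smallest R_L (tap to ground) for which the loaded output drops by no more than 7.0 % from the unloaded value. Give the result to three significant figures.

Output resistance R_th = R_A‖R_B = (362 × 39000)/39360 = 358.7 Ω.
The fractional drop is R_th/(R_th + R_L); requiring this ≤ 0.0700 gives R_L ≥ R_th(1/0.0700 − 1) = 358.7 × 13.29 = 4.77 kΩ.

R_L(min) ≈ 4.77 kΩ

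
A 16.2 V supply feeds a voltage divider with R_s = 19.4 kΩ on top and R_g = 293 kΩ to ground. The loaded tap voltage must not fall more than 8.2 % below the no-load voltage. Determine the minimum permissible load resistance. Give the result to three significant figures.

Output resistance R_th = R_s‖R_g = (19.4 × 293)/312.4 = 18.20 kΩ.
The fractional drop is R_th/(R_th + R_L); requiring this ≤ 0.0820 gives R_L ≥ R_th(1/0.0820 − 1) = 18.20 × 11.20 = 204 kΩ.

R_L(min) ≈ 204 kΩ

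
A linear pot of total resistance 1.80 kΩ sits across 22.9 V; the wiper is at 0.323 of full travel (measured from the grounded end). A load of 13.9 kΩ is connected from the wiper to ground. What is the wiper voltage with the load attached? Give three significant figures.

V ≈ 7.19 V

The wiper splits the pot into (1−α)R = 1219 Ω above and αR = 581.4 Ω below.
Lower section ‖ load = 558.1 Ω.
V_wiper = 22.9 × 558.1/(1219 + 558.1) = 7.19 V.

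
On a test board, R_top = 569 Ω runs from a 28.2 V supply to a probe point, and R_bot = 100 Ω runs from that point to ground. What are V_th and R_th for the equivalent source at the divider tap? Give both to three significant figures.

V_th is the open-circuit tap voltage: 28.2 × 100/(569 + 100) = 4.22 V.
With the supply zeroed, R_top and R_bot appear in parallel from the tap: R_th = R_top‖R_bot = (569 × 100)/669.0 = 85.1 Ω.

V_th = 4.22 V, R_th = 85.1 Ω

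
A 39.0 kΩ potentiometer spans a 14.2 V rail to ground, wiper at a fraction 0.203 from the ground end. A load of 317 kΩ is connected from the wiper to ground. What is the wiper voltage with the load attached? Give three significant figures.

V ≈ 2.83 V

The wiper splits the pot into (1−α)R = 31.08 kΩ above and αR = 7.917 kΩ below.
Lower section ‖ load = 7.724 kΩ.
V_wiper = 14.2 × 7.724/(31.08 + 7.724) = 2.83 V.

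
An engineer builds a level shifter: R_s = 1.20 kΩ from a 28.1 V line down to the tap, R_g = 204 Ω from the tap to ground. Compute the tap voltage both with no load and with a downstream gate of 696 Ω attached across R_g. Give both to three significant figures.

Open-circuit: V = 28.1 × 204/(1200 + 204) = 4.08 V.
With the load, R_g becomes R_g‖R_L = 157.8 Ω, so V = 28.1 × 157.8/1358 = 3.26 V.

Unloaded: 4.08 V; loaded: 3.26 V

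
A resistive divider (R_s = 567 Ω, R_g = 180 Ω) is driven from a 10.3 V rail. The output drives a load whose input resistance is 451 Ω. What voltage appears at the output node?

The load sits in parallel with R_g: R_g‖R_L = (180 × 451) / (180 + 451) = 128.7 Ω.
V_out = 10.3 × 128.7 / (567 + 128.7) = 10.3 × 128.7/695.7 = 1.90 V.

V_out ≈ 1.90 V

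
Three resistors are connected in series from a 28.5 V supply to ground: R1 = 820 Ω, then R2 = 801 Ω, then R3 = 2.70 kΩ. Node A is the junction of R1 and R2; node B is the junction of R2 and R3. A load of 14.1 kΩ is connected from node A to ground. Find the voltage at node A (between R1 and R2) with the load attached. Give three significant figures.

Below node A the series string R2+R3 = 3501 Ω sits in parallel with the 14100 Ω load: 2805 Ω.
V_A = 28.5 × 2805/(820 + 2805) = 22.1 V.

V ≈ 22.1 V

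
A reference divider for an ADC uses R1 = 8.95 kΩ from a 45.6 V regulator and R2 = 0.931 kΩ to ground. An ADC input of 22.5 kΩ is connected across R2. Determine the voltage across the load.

V_out ≈ 4.14 V

The load sits in parallel with R2: R2‖R_L = (931 × 22500) / (931 + 22500) = 894.0 Ω.
V_out = 45.6 × 894.0 / (8950 + 894.0) = 45.6 × 894.0/9844 = 4.14 V.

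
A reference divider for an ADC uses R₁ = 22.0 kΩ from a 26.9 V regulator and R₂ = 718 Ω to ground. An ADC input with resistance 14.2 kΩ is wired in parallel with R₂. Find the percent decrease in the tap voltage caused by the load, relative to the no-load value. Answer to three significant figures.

The divider's output (Thévenin) resistance is R₁‖R₂ = 695.3 Ω.
Fractional drop under load = R_th/(R_th + R_L) = 695.3 / (695.3 + 14200) = 0.04668.
So the output falls by 4.67 %.

4.67 %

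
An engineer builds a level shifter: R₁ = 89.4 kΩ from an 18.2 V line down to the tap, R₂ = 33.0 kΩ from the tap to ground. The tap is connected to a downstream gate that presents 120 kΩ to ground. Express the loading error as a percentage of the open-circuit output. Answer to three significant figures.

Unloaded V = 18.2 × 33.0/122.4 = 4.907 V.
Loaded: R₂‖R_L = 25.88 kΩ, giving V = 18.2 × 25.88/115.3 = 4.086 V.
Drop = (4.907 − 4.086) / 4.907 = 16.7 %.

16.7 %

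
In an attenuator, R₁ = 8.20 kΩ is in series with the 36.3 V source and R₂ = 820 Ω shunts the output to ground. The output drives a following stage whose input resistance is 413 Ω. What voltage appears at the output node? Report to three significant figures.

The load sits in parallel with R₂: R₂‖R_L = (820 × 413) / (820 + 413) = 274.7 Ω.
V_out = 36.3 × 274.7 / (8200 + 274.7) = 36.3 × 274.7/8475 = 1.18 V.

V_out ≈ 1.18 V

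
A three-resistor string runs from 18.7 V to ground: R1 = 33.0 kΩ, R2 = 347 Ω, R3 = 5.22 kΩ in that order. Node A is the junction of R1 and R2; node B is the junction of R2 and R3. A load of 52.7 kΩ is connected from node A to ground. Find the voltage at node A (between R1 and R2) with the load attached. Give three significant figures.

Below node A the series string R2+R3 = 5567 Ω sits in parallel with the 52700 Ω load: 5035 Ω.
V_A = 18.7 × 5035/(33000 + 5035) = 2.48 V.

V ≈ 2.48 V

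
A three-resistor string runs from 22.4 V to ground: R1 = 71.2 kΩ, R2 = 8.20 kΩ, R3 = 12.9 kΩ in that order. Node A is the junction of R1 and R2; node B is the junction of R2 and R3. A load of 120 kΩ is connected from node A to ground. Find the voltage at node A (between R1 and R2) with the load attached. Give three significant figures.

Below node A the series string R2+R3 = 21.10 kΩ sits in parallel with the 120 kΩ load: 17.94 kΩ.
V_A = 22.4 × 17.94/(71.2 + 17.94) = 4.51 V.

V ≈ 4.51 V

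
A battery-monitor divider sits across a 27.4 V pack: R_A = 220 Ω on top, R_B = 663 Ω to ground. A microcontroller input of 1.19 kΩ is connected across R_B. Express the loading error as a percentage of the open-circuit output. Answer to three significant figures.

Unloaded V = 27.4 × 663/883.0 = 20.573 V.
Loaded: R_B‖R_L = 425.8 Ω, giving V = 27.4 × 425.8/645.8 = 18.066 V.
Drop = (20.573 − 18.066) / 20.573 = 12.2 %.

12.2 %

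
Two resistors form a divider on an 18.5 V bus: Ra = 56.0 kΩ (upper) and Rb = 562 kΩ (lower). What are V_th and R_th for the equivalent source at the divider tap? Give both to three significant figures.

V_th = 16.8 V, R_th = 50.9 kΩ

V_th is the open-circuit tap voltage: 18.5 × 562/(56.0 + 562) = 16.8 V.
With the supply zeroed, Ra and Rb appear in parallel from the tap: R_th = Ra‖Rb = (56.0 × 562)/618.0 = 50.9 kΩ.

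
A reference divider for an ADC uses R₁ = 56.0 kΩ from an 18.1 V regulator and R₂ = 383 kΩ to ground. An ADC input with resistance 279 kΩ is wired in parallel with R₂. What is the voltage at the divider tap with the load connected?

The load sits in parallel with R₂: R₂‖R_L = (383 × 279) / (383 + 279) = 161.4 kΩ.
V_out = 18.1 × 161.4 / (56.0 + 161.4) = 18.1 × 161.4/217.4 = 13.4 V.

V_out ≈ 13.4 V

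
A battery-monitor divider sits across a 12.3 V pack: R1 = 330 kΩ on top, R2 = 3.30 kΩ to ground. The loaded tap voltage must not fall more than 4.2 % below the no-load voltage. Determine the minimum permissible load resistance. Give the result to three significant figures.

R_L(min) ≈ 74.5 kΩ

Output resistance R_th = R1‖R2 = (330 × 3.30)/333.3 = 3.267 kΩ.
The fractional drop is R_th/(R_th + R_L); requiring this ≤ 0.0420 gives R_L ≥ R_th(1/0.0420 − 1) = 3.267 × 22.81 = 74.5 kΩ.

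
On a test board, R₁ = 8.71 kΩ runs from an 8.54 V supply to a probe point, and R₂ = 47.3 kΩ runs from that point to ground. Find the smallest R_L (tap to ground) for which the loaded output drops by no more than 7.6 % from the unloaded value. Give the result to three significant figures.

R_L(min) ≈ 89.4 kΩ

Output resistance R_th = R₁‖R₂ = (8.71 × 47.3)/56.01 = 7.356 kΩ.
The fractional drop is R_th/(R_th + R_L); requiring this ≤ 0.0760 gives R_L ≥ R_th(1/0.0760 − 1) = 7.356 × 12.16 = 89.4 kΩ.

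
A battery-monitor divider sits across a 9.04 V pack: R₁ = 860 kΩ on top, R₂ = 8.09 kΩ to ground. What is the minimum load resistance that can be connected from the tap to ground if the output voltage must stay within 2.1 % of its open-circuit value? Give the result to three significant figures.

R_L(min) ≈ 374 kΩ

Output resistance R_th = R₁‖R₂ = (860 × 8.09)/868.1 = 8.015 kΩ.
The fractional drop is R_th/(R_th + R_L); requiring this ≤ 0.0210 gives R_L ≥ R_th(1/0.0210 − 1) = 8.015 × 46.62 = 374 kΩ.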